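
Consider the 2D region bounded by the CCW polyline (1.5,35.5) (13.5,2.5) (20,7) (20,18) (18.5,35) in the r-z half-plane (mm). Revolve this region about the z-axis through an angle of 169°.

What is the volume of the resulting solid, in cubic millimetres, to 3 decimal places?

Volume = 14439.675 mm³

Profile (r,z), 5 vertices: (1.5,35.5) (13.5,2.5) (20,7) (20,18) (18.5,35)
edge 0: (1.5,35.5)→(13.5,2.5)  cross = 1.5·2.5 − 13.5·35.5 = -475.5000; (r_i+r_j)·cross = 15·-475.5000 = -7132.5000
edge 1: (13.5,2.5)→(20,7)  cross = 13.5·7 − 20·2.5 = 44.5000; (r_i+r_j)·cross = 33.5·44.5000 = 1490.7500
edge 2: (20,7)→(20,18)  cross = 20·18 − 20·7 = 220.0000; (r_i+r_j)·cross = 40·220.0000 = 8800.0000
edge 3: (20,18)→(18.5,35)  cross = 20·35 − 18.5·18 = 367.0000; (r_i+r_j)·cross = 38.5·367.0000 = 14129.5000
edge 4: (18.5,35)→(1.5,35.5)  cross = 18.5·35.5 − 1.5·35 = 604.2500; (r_i+r_j)·cross = 20·604.2500 = 12085.0000
Σcross = 760.2500 → A = |Σcross|/2 = 380.1250 mm²
Σ(r_i+r_j)·cross = 29372.7500 → first moment M = |Σ|/6 = 4895.4583
R_c = M/A = 4895.4583/380.1250 = 12.8785 mm
θ = 169° = 2.949606 rad
V = θ·R_c·A = 2.949606·12.8785·380.1250 = 14439.675 mm³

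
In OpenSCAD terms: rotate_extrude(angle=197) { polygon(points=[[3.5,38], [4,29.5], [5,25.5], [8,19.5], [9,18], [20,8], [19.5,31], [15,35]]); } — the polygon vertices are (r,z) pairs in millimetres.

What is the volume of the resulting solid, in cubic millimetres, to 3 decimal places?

Volume = 13216.462 mm³

Profile (r,z), 8 vertices: (3.5,38) (4,29.5) (5,25.5) (8,19.5) (9,18) (20,8) (19.5,31) (15,35)
edge 0: (3.5,38)→(4,29.5)  cross = 3.5·29.5 − 4·38 = -48.7500; (r_i+r_j)·cross = 7.5·-48.7500 = -365.6250
edge 1: (4,29.5)→(5,25.5)  cross = 4·25.5 − 5·29.5 = -45.5000; (r_i+r_j)·cross = 9·-45.5000 = -409.5000
edge 2: (5,25.5)→(8,19.5)  cross = 5·19.5 − 8·25.5 = -106.5000; (r_i+r_j)·cross = 13·-106.5000 = -1384.5000
edge 3: (8,19.5)→(9,18)  cross = 8·18 − 9·19.5 = -31.5000; (r_i+r_j)·cross = 17·-31.5000 = -535.5000
edge 4: (9,18)→(20,8)  cross = 9·8 − 20·18 = -288.0000; (r_i+r_j)·cross = 29·-288.0000 = -8352.0000
edge 5: (20,8)→(19.5,31)  cross = 20·31 − 19.5·8 = 464.0000; (r_i+r_j)·cross = 39.5·464.0000 = 18328.0000
edge 6: (19.5,31)→(15,35)  cross = 19.5·35 − 15·31 = 217.5000; (r_i+r_j)·cross = 34.5·217.5000 = 7503.7500
edge 7: (15,35)→(3.5,38)  cross = 15·38 − 3.5·35 = 447.5000; (r_i+r_j)·cross = 18.5·447.5000 = 8278.7500
Σcross = 608.7500 → A = |Σcross|/2 = 304.3750 mm²
Σ(r_i+r_j)·cross = 23063.3750 → first moment M = |Σ|/6 = 3843.8958
R_c = M/A = 3843.8958/304.3750 = 12.6288 mm
θ = 197° = 3.438299 rad
V = θ·R_c·A = 3.438299·12.6288·304.3750 = 13216.462 mm³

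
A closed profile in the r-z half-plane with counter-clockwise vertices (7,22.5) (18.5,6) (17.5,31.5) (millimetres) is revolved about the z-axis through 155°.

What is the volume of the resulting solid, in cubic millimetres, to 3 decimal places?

Volume = 5365.546 mm³

Profile (r,z), 3 vertices: (7,22.5) (18.5,6) (17.5,31.5)
edge 0: (7,22.5)→(18.5,6)  cross = 7·6 − 18.5·22.5 = -374.2500; (r_i+r_j)·cross = 25.5·-374.2500 = -9543.3750
edge 1: (18.5,6)→(17.5,31.5)  cross = 18.5·31.5 − 17.5·6 = 477.7500; (r_i+r_j)·cross = 36·477.7500 = 17199.0000
edge 2: (17.5,31.5)→(7,22.5)  cross = 17.5·22.5 − 7·31.5 = 173.2500; (r_i+r_j)·cross = 24.5·173.2500 = 4244.6250
Σcross = 276.7500 → A = |Σcross|/2 = 138.3750 mm²
Σ(r_i+r_j)·cross = 11900.2500 → first moment M = |Σ|/6 = 1983.3750
R_c = M/A = 1983.3750/138.3750 = 14.3333 mm
θ = 155° = 2.705260 rad
V = θ·R_c·A = 2.705260·14.3333·138.3750 = 5365.546 mm³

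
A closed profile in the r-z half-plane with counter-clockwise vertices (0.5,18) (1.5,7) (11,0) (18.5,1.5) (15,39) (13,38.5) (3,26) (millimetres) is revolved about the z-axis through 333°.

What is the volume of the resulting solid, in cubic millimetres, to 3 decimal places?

Profile (r,z), 7 vertices: (0.5,18) (1.5,7) (11,0) (18.5,1.5) (15,39) (13,38.5) (3,26)
edge 0: (0.5,18)→(1.5,7)  cross = 0.5·7 − 1.5·18 = -23.5000; (r_i+r_j)·cross = 2·-23.5000 = -47.0000
edge 1: (1.5,7)→(11,0)  cross = 1.5·0 − 11·7 = -77.0000; (r_i+r_j)·cross = 12.5·-77.0000 = -962.5000
edge 2: (11,0)→(18.5,1.5)  cross = 11·1.5 − 18.5·0 = 16.5000; (r_i+r_j)·cross = 29.5·16.5000 = 486.7500
edge 3: (18.5,1.5)→(15,39)  cross = 18.5·39 − 15·1.5 = 699.0000; (r_i+r_j)·cross = 33.5·699.0000 = 23416.5000
edge 4: (15,39)→(13,38.5)  cross = 15·38.5 − 13·39 = 70.5000; (r_i+r_j)·cross = 28·70.5000 = 1974.0000
edge 5: (13,38.5)→(3,26)  cross = 13·26 − 3·38.5 = 222.5000; (r_i+r_j)·cross = 16·222.5000 = 3560.0000
edge 6: (3,26)→(0.5,18)  cross = 3·18 − 0.5·26 = 41.0000; (r_i+r_j)·cross = 3.5·41.0000 = 143.5000
Σcross = 949.0000 → A = |Σcross|/2 = 474.5000 mm²
Σ(r_i+r_j)·cross = 28571.2500 → first moment M = |Σ|/6 = 4761.8750
R_c = M/A = 4761.8750/474.5000 = 10.0356 mm
θ = 333° = 5.811946 rad
V = θ·R_c·A = 5.811946·10.0356·474.5000 = 27675.762 mm³

Volume = 27675.762 mm³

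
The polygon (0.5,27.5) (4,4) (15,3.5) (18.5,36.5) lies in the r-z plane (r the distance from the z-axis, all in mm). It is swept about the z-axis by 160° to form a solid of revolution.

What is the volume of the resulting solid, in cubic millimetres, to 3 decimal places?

Profile (r,z), 4 vertices: (0.5,27.5) (4,4) (15,3.5) (18.5,36.5)
edge 0: (0.5,27.5)→(4,4)  cross = 0.5·4 − 4·27.5 = -108.0000; (r_i+r_j)·cross = 4.5·-108.0000 = -486.0000
edge 1: (4,4)→(15,3.5)  cross = 4·3.5 − 15·4 = -46.0000; (r_i+r_j)·cross = 19·-46.0000 = -874.0000
edge 2: (15,3.5)→(18.5,36.5)  cross = 15·36.5 − 18.5·3.5 = 482.7500; (r_i+r_j)·cross = 33.5·482.7500 = 16172.1250
edge 3: (18.5,36.5)→(0.5,27.5)  cross = 18.5·27.5 − 0.5·36.5 = 490.5000; (r_i+r_j)·cross = 19·490.5000 = 9319.5000
Σcross = 819.2500 → A = |Σcross|/2 = 409.6250 mm²
Σ(r_i+r_j)·cross = 24131.6250 → first moment M = |Σ|/6 = 4021.9375
R_c = M/A = 4021.9375/409.6250 = 9.8186 mm
θ = 160° = 2.792527 rad
V = θ·R_c·A = 2.792527·9.8186·409.6250 = 11231.368 mm³

Volume = 11231.368 mm³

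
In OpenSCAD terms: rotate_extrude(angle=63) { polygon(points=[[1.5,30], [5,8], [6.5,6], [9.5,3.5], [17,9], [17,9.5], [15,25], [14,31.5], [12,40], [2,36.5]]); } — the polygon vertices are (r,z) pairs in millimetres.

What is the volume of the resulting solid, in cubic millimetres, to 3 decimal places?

Volume = 3964.798 mm³

Profile (r,z), 10 vertices: (1.5,30) (5,8) (6.5,6) (9.5,3.5) (17,9) (17,9.5) (15,25) (14,31.5) (12,40) (2,36.5)
edge 0: (1.5,30)→(5,8)  cross = 1.5·8 − 5·30 = -138.0000; (r_i+r_j)·cross = 6.5·-138.0000 = -897.0000
edge 1: (5,8)→(6.5,6)  cross = 5·6 − 6.5·8 = -22.0000; (r_i+r_j)·cross = 11.5·-22.0000 = -253.0000
edge 2: (6.5,6)→(9.5,3.5)  cross = 6.5·3.5 − 9.5·6 = -34.2500; (r_i+r_j)·cross = 16·-34.2500 = -548.0000
edge 3: (9.5,3.5)→(17,9)  cross = 9.5·9 − 17·3.5 = 26.0000; (r_i+r_j)·cross = 26.5·26.0000 = 689.0000
edge 4: (17,9)→(17,9.5)  cross = 17·9.5 − 17·9 = 8.5000; (r_i+r_j)·cross = 34·8.5000 = 289.0000
edge 5: (17,9.5)→(15,25)  cross = 17·25 − 15·9.5 = 282.5000; (r_i+r_j)·cross = 32·282.5000 = 9040.0000
edge 6: (15,25)→(14,31.5)  cross = 15·31.5 − 14·25 = 122.5000; (r_i+r_j)·cross = 29·122.5000 = 3552.5000
edge 7: (14,31.5)→(12,40)  cross = 14·40 − 12·31.5 = 182.0000; (r_i+r_j)·cross = 26·182.0000 = 4732.0000
edge 8: (12,40)→(2,36.5)  cross = 12·36.5 − 2·40 = 358.0000; (r_i+r_j)·cross = 14·358.0000 = 5012.0000
edge 9: (2,36.5)→(1.5,30)  cross = 2·30 − 1.5·36.5 = 5.2500; (r_i+r_j)·cross = 3.5·5.2500 = 18.3750
Σcross = 790.5000 → A = |Σcross|/2 = 395.2500 mm²
Σ(r_i+r_j)·cross = 21634.8750 → first moment M = |Σ|/6 = 3605.8125
R_c = M/A = 3605.8125/395.2500 = 9.1229 mm
θ = 63° = 1.099557 rad
V = θ·R_c·A = 1.099557·9.1229·395.2500 = 3964.798 mm³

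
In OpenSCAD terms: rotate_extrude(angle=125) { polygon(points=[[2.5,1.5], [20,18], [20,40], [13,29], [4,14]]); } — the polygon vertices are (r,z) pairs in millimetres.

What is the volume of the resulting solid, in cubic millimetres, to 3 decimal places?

Volume = 7581.638 mm³

Profile (r,z), 5 vertices: (2.5,1.5) (20,18) (20,40) (13,29) (4,14)
edge 0: (2.5,1.5)→(20,18)  cross = 2.5·18 − 20·1.5 = 15.0000; (r_i+r_j)·cross = 22.5·15.0000 = 337.5000
edge 1: (20,18)→(20,40)  cross = 20·40 − 20·18 = 440.0000; (r_i+r_j)·cross = 40·440.0000 = 17600.0000
edge 2: (20,40)→(13,29)  cross = 20·29 − 13·40 = 60.0000; (r_i+r_j)·cross = 33·60.0000 = 1980.0000
edge 3: (13,29)→(4,14)  cross = 13·14 − 4·29 = 66.0000; (r_i+r_j)·cross = 17·66.0000 = 1122.0000
edge 4: (4,14)→(2.5,1.5)  cross = 4·1.5 − 2.5·14 = -29.0000; (r_i+r_j)·cross = 6.5·-29.0000 = -188.5000
Σcross = 552.0000 → A = |Σcross|/2 = 276.0000 mm²
Σ(r_i+r_j)·cross = 20851.0000 → first moment M = |Σ|/6 = 3475.1667
R_c = M/A = 3475.1667/276.0000 = 12.5912 mm
θ = 125° = 2.181662 rad
V = θ·R_c·A = 2.181662·12.5912·276.0000 = 7581.638 mm³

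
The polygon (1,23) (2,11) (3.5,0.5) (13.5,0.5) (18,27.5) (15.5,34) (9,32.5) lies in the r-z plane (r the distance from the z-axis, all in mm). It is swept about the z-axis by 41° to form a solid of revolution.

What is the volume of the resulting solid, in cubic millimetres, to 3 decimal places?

Volume = 2841.722 mm³

Profile (r,z), 7 vertices: (1,23) (2,11) (3.5,0.5) (13.5,0.5) (18,27.5) (15.5,34) (9,32.5)
edge 0: (1,23)→(2,11)  cross = 1·11 − 2·23 = -35.0000; (r_i+r_j)·cross = 3·-35.0000 = -105.0000
edge 1: (2,11)→(3.5,0.5)  cross = 2·0.5 − 3.5·11 = -37.5000; (r_i+r_j)·cross = 5.5·-37.5000 = -206.2500
edge 2: (3.5,0.5)→(13.5,0.5)  cross = 3.5·0.5 − 13.5·0.5 = -5.0000; (r_i+r_j)·cross = 17·-5.0000 = -85.0000
edge 3: (13.5,0.5)→(18,27.5)  cross = 13.5·27.5 − 18·0.5 = 362.2500; (r_i+r_j)·cross = 31.5·362.2500 = 11410.8750
edge 4: (18,27.5)→(15.5,34)  cross = 18·34 − 15.5·27.5 = 185.7500; (r_i+r_j)·cross = 33.5·185.7500 = 6222.6250
edge 5: (15.5,34)→(9,32.5)  cross = 15.5·32.5 − 9·34 = 197.7500; (r_i+r_j)·cross = 24.5·197.7500 = 4844.8750
edge 6: (9,32.5)→(1,23)  cross = 9·23 − 1·32.5 = 174.5000; (r_i+r_j)·cross = 10·174.5000 = 1745.0000
Σcross = 842.7500 → A = |Σcross|/2 = 421.3750 mm²
Σ(r_i+r_j)·cross = 23827.1250 → first moment M = |Σ|/6 = 3971.1875
R_c = M/A = 3971.1875/421.3750 = 9.4244 mm
θ = 41° = 0.715585 rad
V = θ·R_c·A = 0.715585·9.4244·421.3750 = 2841.722 mm³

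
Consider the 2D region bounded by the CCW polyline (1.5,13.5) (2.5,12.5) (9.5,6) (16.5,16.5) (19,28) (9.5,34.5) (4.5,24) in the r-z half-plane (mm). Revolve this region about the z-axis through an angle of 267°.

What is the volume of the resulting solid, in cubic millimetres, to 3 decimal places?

Profile (r,z), 7 vertices: (1.5,13.5) (2.5,12.5) (9.5,6) (16.5,16.5) (19,28) (9.5,34.5) (4.5,24)
edge 0: (1.5,13.5)→(2.5,12.5)  cross = 1.5·12.5 − 2.5·13.5 = -15.0000; (r_i+r_j)·cross = 4·-15.0000 = -60.0000
edge 1: (2.5,12.5)→(9.5,6)  cross = 2.5·6 − 9.5·12.5 = -103.7500; (r_i+r_j)·cross = 12·-103.7500 = -1245.0000
edge 2: (9.5,6)→(16.5,16.5)  cross = 9.5·16.5 − 16.5·6 = 57.7500; (r_i+r_j)·cross = 26·57.7500 = 1501.5000
edge 3: (16.5,16.5)→(19,28)  cross = 16.5·28 − 19·16.5 = 148.5000; (r_i+r_j)·cross = 35.5·148.5000 = 5271.7500
edge 4: (19,28)→(9.5,34.5)  cross = 19·34.5 − 9.5·28 = 389.5000; (r_i+r_j)·cross = 28.5·389.5000 = 11100.7500
edge 5: (9.5,34.5)→(4.5,24)  cross = 9.5·24 − 4.5·34.5 = 72.7500; (r_i+r_j)·cross = 14·72.7500 = 1018.5000
edge 6: (4.5,24)→(1.5,13.5)  cross = 4.5·13.5 − 1.5·24 = 24.7500; (r_i+r_j)·cross = 6·24.7500 = 148.5000
Σcross = 574.5000 → A = |Σcross|/2 = 287.2500 mm²
Σ(r_i+r_j)·cross = 17736.0000 → first moment M = |Σ|/6 = 2956.0000
R_c = M/A = 2956.0000/287.2500 = 10.2907 mm
θ = 267° = 4.660029 rad
V = θ·R_c·A = 4.660029·10.2907·287.2500 = 13775.046 mm³

Volume = 13775.046 mm³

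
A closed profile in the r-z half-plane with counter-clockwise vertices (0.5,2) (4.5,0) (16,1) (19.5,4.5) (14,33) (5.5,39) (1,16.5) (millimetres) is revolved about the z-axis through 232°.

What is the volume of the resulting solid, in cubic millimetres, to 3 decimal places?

Profile (r,z), 7 vertices: (0.5,2) (4.5,0) (16,1) (19.5,4.5) (14,33) (5.5,39) (1,16.5)
edge 0: (0.5,2)→(4.5,0)  cross = 0.5·0 − 4.5·2 = -9.0000; (r_i+r_j)·cross = 5·-9.0000 = -45.0000
edge 1: (4.5,0)→(16,1)  cross = 4.5·1 − 16·0 = 4.5000; (r_i+r_j)·cross = 20.5·4.5000 = 92.2500
edge 2: (16,1)→(19.5,4.5)  cross = 16·4.5 − 19.5·1 = 52.5000; (r_i+r_j)·cross = 35.5·52.5000 = 1863.7500
edge 3: (19.5,4.5)→(14,33)  cross = 19.5·33 − 14·4.5 = 580.5000; (r_i+r_j)·cross = 33.5·580.5000 = 19446.7500
edge 4: (14,33)→(5.5,39)  cross = 14·39 − 5.5·33 = 364.5000; (r_i+r_j)·cross = 19.5·364.5000 = 7107.7500
edge 5: (5.5,39)→(1,16.5)  cross = 5.5·16.5 − 1·39 = 51.7500; (r_i+r_j)·cross = 6.5·51.7500 = 336.3750
edge 6: (1,16.5)→(0.5,2)  cross = 1·2 − 0.5·16.5 = -6.2500; (r_i+r_j)·cross = 1.5·-6.2500 = -9.3750
Σcross = 1038.5000 → A = |Σcross|/2 = 519.2500 mm²
Σ(r_i+r_j)·cross = 28792.5000 → first moment M = |Σ|/6 = 4798.7500
R_c = M/A = 4798.7500/519.2500 = 9.2417 mm
θ = 232° = 4.049164 rad
V = θ·R_c·A = 4.049164·9.2417·519.2500 = 19430.925 mm³

Volume = 19430.925 mm³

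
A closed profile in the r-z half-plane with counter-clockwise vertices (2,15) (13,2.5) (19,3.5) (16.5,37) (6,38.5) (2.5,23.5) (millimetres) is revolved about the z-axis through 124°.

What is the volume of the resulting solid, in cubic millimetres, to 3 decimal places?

Profile (r,z), 6 vertices: (2,15) (13,2.5) (19,3.5) (16.5,37) (6,38.5) (2.5,23.5)
edge 0: (2,15)→(13,2.5)  cross = 2·2.5 − 13·15 = -190.0000; (r_i+r_j)·cross = 15·-190.0000 = -2850.0000
edge 1: (13,2.5)→(19,3.5)  cross = 13·3.5 − 19·2.5 = -2.0000; (r_i+r_j)·cross = 32·-2.0000 = -64.0000
edge 2: (19,3.5)→(16.5,37)  cross = 19·37 − 16.5·3.5 = 645.2500; (r_i+r_j)·cross = 35.5·645.2500 = 22906.3750
edge 3: (16.5,37)→(6,38.5)  cross = 16.5·38.5 − 6·37 = 413.2500; (r_i+r_j)·cross = 22.5·413.2500 = 9298.1250
edge 4: (6,38.5)→(2.5,23.5)  cross = 6·23.5 − 2.5·38.5 = 44.7500; (r_i+r_j)·cross = 8.5·44.7500 = 380.3750
edge 5: (2.5,23.5)→(2,15)  cross = 2.5·15 − 2·23.5 = -9.5000; (r_i+r_j)·cross = 4.5·-9.5000 = -42.7500
Σcross = 901.7500 → A = |Σcross|/2 = 450.8750 mm²
Σ(r_i+r_j)·cross = 29628.1250 → first moment M = |Σ|/6 = 4938.0208
R_c = M/A = 4938.0208/450.8750 = 10.9521 mm
θ = 124° = 2.164208 rad
V = θ·R_c·A = 2.164208·10.9521·450.8750 = 10686.906 mm³

Volume = 10686.906 mm³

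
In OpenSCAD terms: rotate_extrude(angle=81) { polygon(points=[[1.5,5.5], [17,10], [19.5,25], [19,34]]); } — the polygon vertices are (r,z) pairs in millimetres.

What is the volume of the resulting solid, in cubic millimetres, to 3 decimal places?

Volume = 3599.676 mm³

Profile (r,z), 4 vertices: (1.5,5.5) (17,10) (19.5,25) (19,34)
edge 0: (1.5,5.5)→(17,10)  cross = 1.5·10 − 17·5.5 = -78.5000; (r_i+r_j)·cross = 18.5·-78.5000 = -1452.2500
edge 1: (17,10)→(19.5,25)  cross = 17·25 − 19.5·10 = 230.0000; (r_i+r_j)·cross = 36.5·230.0000 = 8395.0000
edge 2: (19.5,25)→(19,34)  cross = 19.5·34 − 19·25 = 188.0000; (r_i+r_j)·cross = 38.5·188.0000 = 7238.0000
edge 3: (19,34)→(1.5,5.5)  cross = 19·5.5 − 1.5·34 = 53.5000; (r_i+r_j)·cross = 20.5·53.5000 = 1096.7500
Σcross = 393.0000 → A = |Σcross|/2 = 196.5000 mm²
Σ(r_i+r_j)·cross = 15277.5000 → first moment M = |Σ|/6 = 2546.2500
R_c = M/A = 2546.2500/196.5000 = 12.9580 mm
θ = 81° = 1.413717 rad
V = θ·R_c·A = 1.413717·12.9580·196.5000 = 3599.676 mm³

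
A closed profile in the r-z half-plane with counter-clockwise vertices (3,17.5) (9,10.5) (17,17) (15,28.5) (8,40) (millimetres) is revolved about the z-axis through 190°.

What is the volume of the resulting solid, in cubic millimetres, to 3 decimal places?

Profile (r,z), 5 vertices: (3,17.5) (9,10.5) (17,17) (15,28.5) (8,40)
edge 0: (3,17.5)→(9,10.5)  cross = 3·10.5 − 9·17.5 = -126.0000; (r_i+r_j)·cross = 12·-126.0000 = -1512.0000
edge 1: (9,10.5)→(17,17)  cross = 9·17 − 17·10.5 = -25.5000; (r_i+r_j)·cross = 26·-25.5000 = -663.0000
edge 2: (17,17)→(15,28.5)  cross = 17·28.5 − 15·17 = 229.5000; (r_i+r_j)·cross = 32·229.5000 = 7344.0000
edge 3: (15,28.5)→(8,40)  cross = 15·40 − 8·28.5 = 372.0000; (r_i+r_j)·cross = 23·372.0000 = 8556.0000
edge 4: (8,40)→(3,17.5)  cross = 8·17.5 − 3·40 = 20.0000; (r_i+r_j)·cross = 11·20.0000 = 220.0000
Σcross = 470.0000 → A = |Σcross|/2 = 235.0000 mm²
Σ(r_i+r_j)·cross = 13945.0000 → first moment M = |Σ|/6 = 2324.1667
R_c = M/A = 2324.1667/235.0000 = 9.8901 mm
θ = 190° = 3.316126 rad
V = θ·R_c·A = 3.316126·9.8901·235.0000 = 7707.229 mm³

Volume = 7707.229 mm³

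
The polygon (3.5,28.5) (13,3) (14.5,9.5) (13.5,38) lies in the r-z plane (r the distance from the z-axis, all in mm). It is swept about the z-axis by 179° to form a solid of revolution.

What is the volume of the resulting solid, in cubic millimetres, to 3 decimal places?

Volume = 6444.449 mm³

Profile (r,z), 4 vertices: (3.5,28.5) (13,3) (14.5,9.5) (13.5,38)
edge 0: (3.5,28.5)→(13,3)  cross = 3.5·3 − 13·28.5 = -360.0000; (r_i+r_j)·cross = 16.5·-360.0000 = -5940.0000
edge 1: (13,3)→(14.5,9.5)  cross = 13·9.5 − 14.5·3 = 80.0000; (r_i+r_j)·cross = 27.5·80.0000 = 2200.0000
edge 2: (14.5,9.5)→(13.5,38)  cross = 14.5·38 − 13.5·9.5 = 422.7500; (r_i+r_j)·cross = 28·422.7500 = 11837.0000
edge 3: (13.5,38)→(3.5,28.5)  cross = 13.5·28.5 − 3.5·38 = 251.7500; (r_i+r_j)·cross = 17·251.7500 = 4279.7500
Σcross = 394.5000 → A = |Σcross|/2 = 197.2500 mm²
Σ(r_i+r_j)·cross = 12376.7500 → first moment M = |Σ|/6 = 2062.7917
R_c = M/A = 2062.7917/197.2500 = 10.4578 mm
θ = 179° = 3.124139 rad
V = θ·R_c·A = 3.124139·10.4578·197.2500 = 6444.449 mm³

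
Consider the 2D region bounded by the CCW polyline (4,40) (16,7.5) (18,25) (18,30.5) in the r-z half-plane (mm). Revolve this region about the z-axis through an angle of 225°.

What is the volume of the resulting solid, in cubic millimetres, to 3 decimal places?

Profile (r,z), 4 vertices: (4,40) (16,7.5) (18,25) (18,30.5)
edge 0: (4,40)→(16,7.5)  cross = 4·7.5 − 16·40 = -610.0000; (r_i+r_j)·cross = 20·-610.0000 = -12200.0000
edge 1: (16,7.5)→(18,25)  cross = 16·25 − 18·7.5 = 265.0000; (r_i+r_j)·cross = 34·265.0000 = 9010.0000
edge 2: (18,25)→(18,30.5)  cross = 18·30.5 − 18·25 = 99.0000; (r_i+r_j)·cross = 36·99.0000 = 3564.0000
edge 3: (18,30.5)→(4,40)  cross = 18·40 − 4·30.5 = 598.0000; (r_i+r_j)·cross = 22·598.0000 = 13156.0000
Σcross = 352.0000 → A = |Σcross|/2 = 176.0000 mm²
Σ(r_i+r_j)·cross = 13530.0000 → first moment M = |Σ|/6 = 2255.0000
R_c = M/A = 2255.0000/176.0000 = 12.8125 mm
θ = 225° = 3.926991 rad
V = θ·R_c·A = 3.926991·12.8125·176.0000 = 8855.364 mm³

Volume = 8855.364 mm³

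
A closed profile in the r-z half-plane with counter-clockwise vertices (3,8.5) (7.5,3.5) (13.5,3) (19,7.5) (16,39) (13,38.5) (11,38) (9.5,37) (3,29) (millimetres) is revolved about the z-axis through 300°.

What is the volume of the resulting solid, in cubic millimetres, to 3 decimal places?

Profile (r,z), 9 vertices: (3,8.5) (7.5,3.5) (13.5,3) (19,7.5) (16,39) (13,38.5) (11,38) (9.5,37) (3,29)
edge 0: (3,8.5)→(7.5,3.5)  cross = 3·3.5 − 7.5·8.5 = -53.2500; (r_i+r_j)·cross = 10.5·-53.2500 = -559.1250
edge 1: (7.5,3.5)→(13.5,3)  cross = 7.5·3 − 13.5·3.5 = -24.7500; (r_i+r_j)·cross = 21·-24.7500 = -519.7500
edge 2: (13.5,3)→(19,7.5)  cross = 13.5·7.5 − 19·3 = 44.2500; (r_i+r_j)·cross = 32.5·44.2500 = 1438.1250
edge 3: (19,7.5)→(16,39)  cross = 19·39 − 16·7.5 = 621.0000; (r_i+r_j)·cross = 35·621.0000 = 21735.0000
edge 4: (16,39)→(13,38.5)  cross = 16·38.5 − 13·39 = 109.0000; (r_i+r_j)·cross = 29·109.0000 = 3161.0000
edge 5: (13,38.5)→(11,38)  cross = 13·38 − 11·38.5 = 70.5000; (r_i+r_j)·cross = 24·70.5000 = 1692.0000
edge 6: (11,38)→(9.5,37)  cross = 11·37 − 9.5·38 = 46.0000; (r_i+r_j)·cross = 20.5·46.0000 = 943.0000
edge 7: (9.5,37)→(3,29)  cross = 9.5·29 − 3·37 = 164.5000; (r_i+r_j)·cross = 12.5·164.5000 = 2056.2500
edge 8: (3,29)→(3,8.5)  cross = 3·8.5 − 3·29 = -61.5000; (r_i+r_j)·cross = 6·-61.5000 = -369.0000
Σcross = 915.7500 → A = |Σcross|/2 = 457.8750 mm²
Σ(r_i+r_j)·cross = 29577.5000 → first moment M = |Σ|/6 = 4929.5833
R_c = M/A = 4929.5833/457.8750 = 10.7662 mm
θ = 300° = 5.235988 rad
V = θ·R_c·A = 5.235988·10.7662·457.8750 = 25811.238 mm³

Volume = 25811.238 mm³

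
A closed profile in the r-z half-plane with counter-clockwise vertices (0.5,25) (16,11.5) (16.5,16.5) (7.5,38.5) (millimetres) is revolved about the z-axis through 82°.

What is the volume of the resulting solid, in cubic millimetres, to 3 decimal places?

Volume = 2273.175 mm³

Profile (r,z), 4 vertices: (0.5,25) (16,11.5) (16.5,16.5) (7.5,38.5)
edge 0: (0.5,25)→(16,11.5)  cross = 0.5·11.5 − 16·25 = -394.2500; (r_i+r_j)·cross = 16.5·-394.2500 = -6505.1250
edge 1: (16,11.5)→(16.5,16.5)  cross = 16·16.5 − 16.5·11.5 = 74.2500; (r_i+r_j)·cross = 32.5·74.2500 = 2413.1250
edge 2: (16.5,16.5)→(7.5,38.5)  cross = 16.5·38.5 − 7.5·16.5 = 511.5000; (r_i+r_j)·cross = 24·511.5000 = 12276.0000
edge 3: (7.5,38.5)→(0.5,25)  cross = 7.5·25 − 0.5·38.5 = 168.2500; (r_i+r_j)·cross = 8·168.2500 = 1346.0000
Σcross = 359.7500 → A = |Σcross|/2 = 179.8750 mm²
Σ(r_i+r_j)·cross = 9530.0000 → first moment M = |Σ|/6 = 1588.3333
R_c = M/A = 1588.3333/179.8750 = 8.8302 mm
θ = 82° = 1.431170 rad
V = θ·R_c·A = 1.431170·8.8302·179.8750 = 2273.175 mm³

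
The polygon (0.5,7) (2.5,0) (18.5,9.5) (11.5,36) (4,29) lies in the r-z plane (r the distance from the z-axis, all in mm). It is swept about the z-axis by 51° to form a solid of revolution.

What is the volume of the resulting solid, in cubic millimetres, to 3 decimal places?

Profile (r,z), 5 vertices: (0.5,7) (2.5,0) (18.5,9.5) (11.5,36) (4,29)
edge 0: (0.5,7)→(2.5,0)  cross = 0.5·0 − 2.5·7 = -17.5000; (r_i+r_j)·cross = 3·-17.5000 = -52.5000
edge 1: (2.5,0)→(18.5,9.5)  cross = 2.5·9.5 − 18.5·0 = 23.7500; (r_i+r_j)·cross = 21·23.7500 = 498.7500
edge 2: (18.5,9.5)→(11.5,36)  cross = 18.5·36 − 11.5·9.5 = 556.7500; (r_i+r_j)·cross = 30·556.7500 = 16702.5000
edge 3: (11.5,36)→(4,29)  cross = 11.5·29 − 4·36 = 189.5000; (r_i+r_j)·cross = 15.5·189.5000 = 2937.2500
edge 4: (4,29)→(0.5,7)  cross = 4·7 − 0.5·29 = 13.5000; (r_i+r_j)·cross = 4.5·13.5000 = 60.7500
Σcross = 766.0000 → A = |Σcross|/2 = 383.0000 mm²
Σ(r_i+r_j)·cross = 20146.7500 → first moment M = |Σ|/6 = 3357.7917
R_c = M/A = 3357.7917/383.0000 = 8.7671 mm
θ = 51° = 0.890118 rad
V = θ·R_c·A = 0.890118·8.7671·383.0000 = 2988.831 mm³

Volume = 2988.831 mm³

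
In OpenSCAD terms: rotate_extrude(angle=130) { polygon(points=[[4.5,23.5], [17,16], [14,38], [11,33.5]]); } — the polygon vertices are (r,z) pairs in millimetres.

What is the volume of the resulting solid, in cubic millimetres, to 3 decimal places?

Volume = 3398.051 mm³

Profile (r,z), 4 vertices: (4.5,23.5) (17,16) (14,38) (11,33.5)
edge 0: (4.5,23.5)→(17,16)  cross = 4.5·16 − 17·23.5 = -327.5000; (r_i+r_j)·cross = 21.5·-327.5000 = -7041.2500
edge 1: (17,16)→(14,38)  cross = 17·38 − 14·16 = 422.0000; (r_i+r_j)·cross = 31·422.0000 = 13082.0000
edge 2: (14,38)→(11,33.5)  cross = 14·33.5 − 11·38 = 51.0000; (r_i+r_j)·cross = 25·51.0000 = 1275.0000
edge 3: (11,33.5)→(4.5,23.5)  cross = 11·23.5 − 4.5·33.5 = 107.7500; (r_i+r_j)·cross = 15.5·107.7500 = 1670.1250
Σcross = 253.2500 → A = |Σcross|/2 = 126.6250 mm²
Σ(r_i+r_j)·cross = 8985.8750 → first moment M = |Σ|/6 = 1497.6458
R_c = M/A = 1497.6458/126.6250 = 11.8274 mm
θ = 130° = 2.268928 rad
V = θ·R_c·A = 2.268928·11.8274·126.6250 = 3398.051 mm³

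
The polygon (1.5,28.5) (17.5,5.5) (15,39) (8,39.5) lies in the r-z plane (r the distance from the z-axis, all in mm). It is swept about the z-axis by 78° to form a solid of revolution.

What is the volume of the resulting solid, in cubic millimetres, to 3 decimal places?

Profile (r,z), 4 vertices: (1.5,28.5) (17.5,5.5) (15,39) (8,39.5)
edge 0: (1.5,28.5)→(17.5,5.5)  cross = 1.5·5.5 − 17.5·28.5 = -490.5000; (r_i+r_j)·cross = 19·-490.5000 = -9319.5000
edge 1: (17.5,5.5)→(15,39)  cross = 17.5·39 − 15·5.5 = 600.0000; (r_i+r_j)·cross = 32.5·600.0000 = 19500.0000
edge 2: (15,39)→(8,39.5)  cross = 15·39.5 − 8·39 = 280.5000; (r_i+r_j)·cross = 23·280.5000 = 6451.5000
edge 3: (8,39.5)→(1.5,28.5)  cross = 8·28.5 − 1.5·39.5 = 168.7500; (r_i+r_j)·cross = 9.5·168.7500 = 1603.1250
Σcross = 558.7500 → A = |Σcross|/2 = 279.3750 mm²
Σ(r_i+r_j)·cross = 18235.1250 → first moment M = |Σ|/6 = 3039.1875
R_c = M/A = 3039.1875/279.3750 = 10.8785 mm
θ = 78° = 1.361357 rad
V = θ·R_c·A = 1.361357·10.8785·279.3750 = 4137.419 mm³

Volume = 4137.419 mm³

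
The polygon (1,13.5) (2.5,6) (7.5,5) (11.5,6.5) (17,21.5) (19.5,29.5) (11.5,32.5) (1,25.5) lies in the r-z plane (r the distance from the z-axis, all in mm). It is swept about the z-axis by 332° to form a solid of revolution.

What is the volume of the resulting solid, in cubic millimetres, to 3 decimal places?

Profile (r,z), 8 vertices: (1,13.5) (2.5,6) (7.5,5) (11.5,6.5) (17,21.5) (19.5,29.5) (11.5,32.5) (1,25.5)
edge 0: (1,13.5)→(2.5,6)  cross = 1·6 − 2.5·13.5 = -27.7500; (r_i+r_j)·cross = 3.5·-27.7500 = -97.1250
edge 1: (2.5,6)→(7.5,5)  cross = 2.5·5 − 7.5·6 = -32.5000; (r_i+r_j)·cross = 10·-32.5000 = -325.0000
edge 2: (7.5,5)→(11.5,6.5)  cross = 7.5·6.5 − 11.5·5 = -8.7500; (r_i+r_j)·cross = 19·-8.7500 = -166.2500
edge 3: (11.5,6.5)→(17,21.5)  cross = 11.5·21.5 − 17·6.5 = 136.7500; (r_i+r_j)·cross = 28.5·136.7500 = 3897.3750
edge 4: (17,21.5)→(19.5,29.5)  cross = 17·29.5 − 19.5·21.5 = 82.2500; (r_i+r_j)·cross = 36.5·82.2500 = 3002.1250
edge 5: (19.5,29.5)→(11.5,32.5)  cross = 19.5·32.5 − 11.5·29.5 = 294.5000; (r_i+r_j)·cross = 31·294.5000 = 9129.5000
edge 6: (11.5,32.5)→(1,25.5)  cross = 11.5·25.5 − 1·32.5 = 260.7500; (r_i+r_j)·cross = 12.5·260.7500 = 3259.3750
edge 7: (1,25.5)→(1,13.5)  cross = 1·13.5 − 1·25.5 = -12.0000; (r_i+r_j)·cross = 2·-12.0000 = -24.0000
Σcross = 693.2500 → A = |Σcross|/2 = 346.6250 mm²
Σ(r_i+r_j)·cross = 18676.0000 → first moment M = |Σ|/6 = 3112.6667
R_c = M/A = 3112.6667/346.6250 = 8.9799 mm
θ = 332° = 5.794493 rad
V = θ·R_c·A = 5.794493·8.9799·346.6250 = 18036.326 mm³

Volume = 18036.326 mm³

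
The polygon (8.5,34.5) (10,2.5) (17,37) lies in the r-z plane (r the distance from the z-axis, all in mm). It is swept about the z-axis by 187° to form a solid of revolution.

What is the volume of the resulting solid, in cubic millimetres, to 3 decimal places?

Profile (r,z), 3 vertices: (8.5,34.5) (10,2.5) (17,37)
edge 0: (8.5,34.5)→(10,2.5)  cross = 8.5·2.5 − 10·34.5 = -323.7500; (r_i+r_j)·cross = 18.5·-323.7500 = -5989.3750
edge 1: (10,2.5)→(17,37)  cross = 10·37 − 17·2.5 = 327.5000; (r_i+r_j)·cross = 27·327.5000 = 8842.5000
edge 2: (17,37)→(8.5,34.5)  cross = 17·34.5 − 8.5·37 = 272.0000; (r_i+r_j)·cross = 25.5·272.0000 = 6936.0000
Σcross = 275.7500 → A = |Σcross|/2 = 137.8750 mm²
Σ(r_i+r_j)·cross = 9789.1250 → first moment M = |Σ|/6 = 1631.5208
R_c = M/A = 1631.5208/137.8750 = 11.8333 mm
θ = 187° = 3.263766 rad
V = θ·R_c·A = 3.263766·11.8333·137.8750 = 5324.902 mm³

Volume = 5324.902 mm³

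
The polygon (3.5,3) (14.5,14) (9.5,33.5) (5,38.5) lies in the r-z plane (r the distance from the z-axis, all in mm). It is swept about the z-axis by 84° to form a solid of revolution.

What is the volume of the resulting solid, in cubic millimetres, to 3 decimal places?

Profile (r,z), 4 vertices: (3.5,3) (14.5,14) (9.5,33.5) (5,38.5)
edge 0: (3.5,3)→(14.5,14)  cross = 3.5·14 − 14.5·3 = 5.5000; (r_i+r_j)·cross = 18·5.5000 = 99.0000
edge 1: (14.5,14)→(9.5,33.5)  cross = 14.5·33.5 − 9.5·14 = 352.7500; (r_i+r_j)·cross = 24·352.7500 = 8466.0000
edge 2: (9.5,33.5)→(5,38.5)  cross = 9.5·38.5 − 5·33.5 = 198.2500; (r_i+r_j)·cross = 14.5·198.2500 = 2874.6250
edge 3: (5,38.5)→(3.5,3)  cross = 5·3 − 3.5·38.5 = -119.7500; (r_i+r_j)·cross = 8.5·-119.7500 = -1017.8750
Σcross = 436.7500 → A = |Σcross|/2 = 218.3750 mm²
Σ(r_i+r_j)·cross = 10421.7500 → first moment M = |Σ|/6 = 1736.9583
R_c = M/A = 1736.9583/218.3750 = 7.9540 mm
θ = 84° = 1.466077 rad
V = θ·R_c·A = 1.466077·7.9540·218.3750 = 2546.514 mm³

Volume = 2546.514 mm³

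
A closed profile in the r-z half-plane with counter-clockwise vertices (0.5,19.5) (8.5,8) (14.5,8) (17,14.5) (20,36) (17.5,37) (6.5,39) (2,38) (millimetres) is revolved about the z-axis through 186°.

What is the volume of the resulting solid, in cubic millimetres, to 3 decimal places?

Volume = 15102.183 mm³

Profile (r,z), 8 vertices: (0.5,19.5) (8.5,8) (14.5,8) (17,14.5) (20,36) (17.5,37) (6.5,39) (2,38)
edge 0: (0.5,19.5)→(8.5,8)  cross = 0.5·8 − 8.5·19.5 = -161.7500; (r_i+r_j)·cross = 9·-161.7500 = -1455.7500
edge 1: (8.5,8)→(14.5,8)  cross = 8.5·8 − 14.5·8 = -48.0000; (r_i+r_j)·cross = 23·-48.0000 = -1104.0000
edge 2: (14.5,8)→(17,14.5)  cross = 14.5·14.5 − 17·8 = 74.2500; (r_i+r_j)·cross = 31.5·74.2500 = 2338.8750
edge 3: (17,14.5)→(20,36)  cross = 17·36 − 20·14.5 = 322.0000; (r_i+r_j)·cross = 37·322.0000 = 11914.0000
edge 4: (20,36)→(17.5,37)  cross = 20·37 − 17.5·36 = 110.0000; (r_i+r_j)·cross = 37.5·110.0000 = 4125.0000
edge 5: (17.5,37)→(6.5,39)  cross = 17.5·39 − 6.5·37 = 442.0000; (r_i+r_j)·cross = 24·442.0000 = 10608.0000
edge 6: (6.5,39)→(2,38)  cross = 6.5·38 − 2·39 = 169.0000; (r_i+r_j)·cross = 8.5·169.0000 = 1436.5000
edge 7: (2,38)→(0.5,19.5)  cross = 2·19.5 − 0.5·38 = 20.0000; (r_i+r_j)·cross = 2.5·20.0000 = 50.0000
Σcross = 927.5000 → A = |Σcross|/2 = 463.7500 mm²
Σ(r_i+r_j)·cross = 27912.6250 → first moment M = |Σ|/6 = 4652.1042
R_c = M/A = 4652.1042/463.7500 = 10.0315 mm
θ = 186° = 3.246312 rad
V = θ·R_c·A = 3.246312·10.0315·463.7500 = 15102.183 mm³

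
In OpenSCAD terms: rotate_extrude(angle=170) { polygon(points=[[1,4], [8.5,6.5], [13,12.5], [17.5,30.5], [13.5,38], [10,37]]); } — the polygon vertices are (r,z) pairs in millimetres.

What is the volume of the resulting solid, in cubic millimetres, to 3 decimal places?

Profile (r,z), 6 vertices: (1,4) (8.5,6.5) (13,12.5) (17.5,30.5) (13.5,38) (10,37)
edge 0: (1,4)→(8.5,6.5)  cross = 1·6.5 − 8.5·4 = -27.5000; (r_i+r_j)·cross = 9.5·-27.5000 = -261.2500
edge 1: (8.5,6.5)→(13,12.5)  cross = 8.5·12.5 − 13·6.5 = 21.7500; (r_i+r_j)·cross = 21.5·21.7500 = 467.6250
edge 2: (13,12.5)→(17.5,30.5)  cross = 13·30.5 − 17.5·12.5 = 177.7500; (r_i+r_j)·cross = 30.5·177.7500 = 5421.3750
edge 3: (17.5,30.5)→(13.5,38)  cross = 17.5·38 − 13.5·30.5 = 253.2500; (r_i+r_j)·cross = 31·253.2500 = 7850.7500
edge 4: (13.5,38)→(10,37)  cross = 13.5·37 − 10·38 = 119.5000; (r_i+r_j)·cross = 23.5·119.5000 = 2808.2500
edge 5: (10,37)→(1,4)  cross = 10·4 − 1·37 = 3.0000; (r_i+r_j)·cross = 11·3.0000 = 33.0000
Σcross = 547.7500 → A = |Σcross|/2 = 273.8750 mm²
Σ(r_i+r_j)·cross = 16319.7500 → first moment M = |Σ|/6 = 2719.9583
R_c = M/A = 2719.9583/273.8750 = 9.9314 mm
θ = 170° = 2.967060 rad
V = θ·R_c·A = 2.967060·9.9314·273.8750 = 8070.279 mm³

Volume = 8070.279 mm³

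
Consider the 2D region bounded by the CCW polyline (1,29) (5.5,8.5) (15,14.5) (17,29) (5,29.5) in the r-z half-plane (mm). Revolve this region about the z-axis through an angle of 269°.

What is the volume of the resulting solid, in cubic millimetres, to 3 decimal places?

Volume = 9865.331 mm³

Profile (r,z), 5 vertices: (1,29) (5.5,8.5) (15,14.5) (17,29) (5,29.5)
edge 0: (1,29)→(5.5,8.5)  cross = 1·8.5 − 5.5·29 = -151.0000; (r_i+r_j)·cross = 6.5·-151.0000 = -981.5000
edge 1: (5.5,8.5)→(15,14.5)  cross = 5.5·14.5 − 15·8.5 = -47.7500; (r_i+r_j)·cross = 20.5·-47.7500 = -978.8750
edge 2: (15,14.5)→(17,29)  cross = 15·29 − 17·14.5 = 188.5000; (r_i+r_j)·cross = 32·188.5000 = 6032.0000
edge 3: (17,29)→(5,29.5)  cross = 17·29.5 − 5·29 = 356.5000; (r_i+r_j)·cross = 22·356.5000 = 7843.0000
edge 4: (5,29.5)→(1,29)  cross = 5·29 − 1·29.5 = 115.5000; (r_i+r_j)·cross = 6·115.5000 = 693.0000
Σcross = 461.7500 → A = |Σcross|/2 = 230.8750 mm²
Σ(r_i+r_j)·cross = 12607.6250 → first moment M = |Σ|/6 = 2101.2708
R_c = M/A = 2101.2708/230.8750 = 9.1013 mm
θ = 269° = 4.694936 rad
V = θ·R_c·A = 4.694936·9.1013·230.8750 = 9865.331 mm³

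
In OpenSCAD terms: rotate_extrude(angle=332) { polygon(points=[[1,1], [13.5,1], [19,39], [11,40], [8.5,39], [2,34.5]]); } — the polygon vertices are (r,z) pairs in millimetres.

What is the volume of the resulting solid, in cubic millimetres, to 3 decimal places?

Profile (r,z), 6 vertices: (1,1) (13.5,1) (19,39) (11,40) (8.5,39) (2,34.5)
edge 0: (1,1)→(13.5,1)  cross = 1·1 − 13.5·1 = -12.5000; (r_i+r_j)·cross = 14.5·-12.5000 = -181.2500
edge 1: (13.5,1)→(19,39)  cross = 13.5·39 − 19·1 = 507.5000; (r_i+r_j)·cross = 32.5·507.5000 = 16493.7500
edge 2: (19,39)→(11,40)  cross = 19·40 − 11·39 = 331.0000; (r_i+r_j)·cross = 30·331.0000 = 9930.0000
edge 3: (11,40)→(8.5,39)  cross = 11·39 − 8.5·40 = 89.0000; (r_i+r_j)·cross = 19.5·89.0000 = 1735.5000
edge 4: (8.5,39)→(2,34.5)  cross = 8.5·34.5 − 2·39 = 215.2500; (r_i+r_j)·cross = 10.5·215.2500 = 2260.1250
edge 5: (2,34.5)→(1,1)  cross = 2·1 − 1·34.5 = -32.5000; (r_i+r_j)·cross = 3·-32.5000 = -97.5000
Σcross = 1097.7500 → A = |Σcross|/2 = 548.8750 mm²
Σ(r_i+r_j)·cross = 30140.6250 → first moment M = |Σ|/6 = 5023.4375
R_c = M/A = 5023.4375/548.8750 = 9.1522 mm
θ = 332° = 5.794493 rad
V = θ·R_c·A = 5.794493·9.1522·548.8750 = 29108.274 mm³

Volume = 29108.274 mm³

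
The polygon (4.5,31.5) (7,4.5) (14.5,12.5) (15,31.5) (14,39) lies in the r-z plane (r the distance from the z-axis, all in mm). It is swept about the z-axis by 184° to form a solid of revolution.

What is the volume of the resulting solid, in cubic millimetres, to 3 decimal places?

Profile (r,z), 5 vertices: (4.5,31.5) (7,4.5) (14.5,12.5) (15,31.5) (14,39)
edge 0: (4.5,31.5)→(7,4.5)  cross = 4.5·4.5 − 7·31.5 = -200.2500; (r_i+r_j)·cross = 11.5·-200.2500 = -2302.8750
edge 1: (7,4.5)→(14.5,12.5)  cross = 7·12.5 − 14.5·4.5 = 22.2500; (r_i+r_j)·cross = 21.5·22.2500 = 478.3750
edge 2: (14.5,12.5)→(15,31.5)  cross = 14.5·31.5 − 15·12.5 = 269.2500; (r_i+r_j)·cross = 29.5·269.2500 = 7942.8750
edge 3: (15,31.5)→(14,39)  cross = 15·39 − 14·31.5 = 144.0000; (r_i+r_j)·cross = 29·144.0000 = 4176.0000
edge 4: (14,39)→(4.5,31.5)  cross = 14·31.5 − 4.5·39 = 265.5000; (r_i+r_j)·cross = 18.5·265.5000 = 4911.7500
Σcross = 500.7500 → A = |Σcross|/2 = 250.3750 mm²
Σ(r_i+r_j)·cross = 15206.1250 → first moment M = |Σ|/6 = 2534.3542
R_c = M/A = 2534.3542/250.3750 = 10.1222 mm
θ = 184° = 3.211406 rad
V = θ·R_c·A = 3.211406·10.1222·250.3750 = 8138.840 mm³

Volume = 8138.840 mm³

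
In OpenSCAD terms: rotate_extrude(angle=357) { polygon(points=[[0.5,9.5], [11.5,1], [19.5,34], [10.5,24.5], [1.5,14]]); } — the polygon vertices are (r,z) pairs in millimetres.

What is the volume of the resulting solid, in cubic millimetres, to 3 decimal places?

Volume = 15755.161 mm³

Profile (r,z), 5 vertices: (0.5,9.5) (11.5,1) (19.5,34) (10.5,24.5) (1.5,14)
edge 0: (0.5,9.5)→(11.5,1)  cross = 0.5·1 − 11.5·9.5 = -108.7500; (r_i+r_j)·cross = 12·-108.7500 = -1305.0000
edge 1: (11.5,1)→(19.5,34)  cross = 11.5·34 − 19.5·1 = 371.5000; (r_i+r_j)·cross = 31·371.5000 = 11516.5000
edge 2: (19.5,34)→(10.5,24.5)  cross = 19.5·24.5 − 10.5·34 = 120.7500; (r_i+r_j)·cross = 30·120.7500 = 3622.5000
edge 3: (10.5,24.5)→(1.5,14)  cross = 10.5·14 − 1.5·24.5 = 110.2500; (r_i+r_j)·cross = 12·110.2500 = 1323.0000
edge 4: (1.5,14)→(0.5,9.5)  cross = 1.5·9.5 − 0.5·14 = 7.2500; (r_i+r_j)·cross = 2·7.2500 = 14.5000
Σcross = 501.0000 → A = |Σcross|/2 = 250.5000 mm²
Σ(r_i+r_j)·cross = 15171.5000 → first moment M = |Σ|/6 = 2528.5833
R_c = M/A = 2528.5833/250.5000 = 10.0941 mm
θ = 357° = 6.230825 rad
V = θ·R_c·A = 6.230825·10.0941·250.5000 = 15755.161 mm³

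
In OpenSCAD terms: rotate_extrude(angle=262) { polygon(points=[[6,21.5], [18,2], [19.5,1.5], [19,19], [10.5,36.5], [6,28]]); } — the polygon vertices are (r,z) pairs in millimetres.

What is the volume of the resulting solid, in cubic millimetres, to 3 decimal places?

Profile (r,z), 6 vertices: (6,21.5) (18,2) (19.5,1.5) (19,19) (10.5,36.5) (6,28)
edge 0: (6,21.5)→(18,2)  cross = 6·2 − 18·21.5 = -375.0000; (r_i+r_j)·cross = 24·-375.0000 = -9000.0000
edge 1: (18,2)→(19.5,1.5)  cross = 18·1.5 − 19.5·2 = -12.0000; (r_i+r_j)·cross = 37.5·-12.0000 = -450.0000
edge 2: (19.5,1.5)→(19,19)  cross = 19.5·19 − 19·1.5 = 342.0000; (r_i+r_j)·cross = 38.5·342.0000 = 13167.0000
edge 3: (19,19)→(10.5,36.5)  cross = 19·36.5 − 10.5·19 = 494.0000; (r_i+r_j)·cross = 29.5·494.0000 = 14573.0000
edge 4: (10.5,36.5)→(6,28)  cross = 10.5·28 − 6·36.5 = 75.0000; (r_i+r_j)·cross = 16.5·75.0000 = 1237.5000
edge 5: (6,28)→(6,21.5)  cross = 6·21.5 − 6·28 = -39.0000; (r_i+r_j)·cross = 12·-39.0000 = -468.0000
Σcross = 485.0000 → A = |Σcross|/2 = 242.5000 mm²
Σ(r_i+r_j)·cross = 19059.5000 → first moment M = |Σ|/6 = 3176.5833
R_c = M/A = 3176.5833/242.5000 = 13.0993 mm
θ = 262° = 4.572763 rad
V = θ·R_c·A = 4.572763·13.0993·242.5000 = 14525.762 mm³

Volume = 14525.762 mm³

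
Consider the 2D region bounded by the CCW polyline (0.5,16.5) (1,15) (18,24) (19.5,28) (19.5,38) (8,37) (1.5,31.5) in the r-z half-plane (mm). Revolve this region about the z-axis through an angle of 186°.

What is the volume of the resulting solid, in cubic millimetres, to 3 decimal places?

Volume = 9540.642 mm³

Profile (r,z), 7 vertices: (0.5,16.5) (1,15) (18,24) (19.5,28) (19.5,38) (8,37) (1.5,31.5)
edge 0: (0.5,16.5)→(1,15)  cross = 0.5·15 − 1·16.5 = -9.0000; (r_i+r_j)·cross = 1.5·-9.0000 = -13.5000
edge 1: (1,15)→(18,24)  cross = 1·24 − 18·15 = -246.0000; (r_i+r_j)·cross = 19·-246.0000 = -4674.0000
edge 2: (18,24)→(19.5,28)  cross = 18·28 − 19.5·24 = 36.0000; (r_i+r_j)·cross = 37.5·36.0000 = 1350.0000
edge 3: (19.5,28)→(19.5,38)  cross = 19.5·38 − 19.5·28 = 195.0000; (r_i+r_j)·cross = 39·195.0000 = 7605.0000
edge 4: (19.5,38)→(8,37)  cross = 19.5·37 − 8·38 = 417.5000; (r_i+r_j)·cross = 27.5·417.5000 = 11481.2500
edge 5: (8,37)→(1.5,31.5)  cross = 8·31.5 − 1.5·37 = 196.5000; (r_i+r_j)·cross = 9.5·196.5000 = 1866.7500
edge 6: (1.5,31.5)→(0.5,16.5)  cross = 1.5·16.5 − 0.5·31.5 = 9.0000; (r_i+r_j)·cross = 2·9.0000 = 18.0000
Σcross = 599.0000 → A = |Σcross|/2 = 299.5000 mm²
Σ(r_i+r_j)·cross = 17633.5000 → first moment M = |Σ|/6 = 2938.9167
R_c = M/A = 2938.9167/299.5000 = 9.8127 mm
θ = 186° = 3.246312 rad
V = θ·R_c·A = 3.246312·9.8127·299.5000 = 9540.642 mm³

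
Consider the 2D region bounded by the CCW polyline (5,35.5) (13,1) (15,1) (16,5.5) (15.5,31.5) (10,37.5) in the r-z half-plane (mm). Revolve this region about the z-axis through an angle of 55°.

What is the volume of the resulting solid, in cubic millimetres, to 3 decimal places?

Volume = 2604.773 mm³

Profile (r,z), 6 vertices: (5,35.5) (13,1) (15,1) (16,5.5) (15.5,31.5) (10,37.5)
edge 0: (5,35.5)→(13,1)  cross = 5·1 − 13·35.5 = -456.5000; (r_i+r_j)·cross = 18·-456.5000 = -8217.0000
edge 1: (13,1)→(15,1)  cross = 13·1 − 15·1 = -2.0000; (r_i+r_j)·cross = 28·-2.0000 = -56.0000
edge 2: (15,1)→(16,5.5)  cross = 15·5.5 − 16·1 = 66.5000; (r_i+r_j)·cross = 31·66.5000 = 2061.5000
edge 3: (16,5.5)→(15.5,31.5)  cross = 16·31.5 − 15.5·5.5 = 418.7500; (r_i+r_j)·cross = 31.5·418.7500 = 13190.6250
edge 4: (15.5,31.5)→(10,37.5)  cross = 15.5·37.5 − 10·31.5 = 266.2500; (r_i+r_j)·cross = 25.5·266.2500 = 6789.3750
edge 5: (10,37.5)→(5,35.5)  cross = 10·35.5 − 5·37.5 = 167.5000; (r_i+r_j)·cross = 15·167.5000 = 2512.5000
Σcross = 460.5000 → A = |Σcross|/2 = 230.2500 mm²
Σ(r_i+r_j)·cross = 16281.0000 → first moment M = |Σ|/6 = 2713.5000
R_c = M/A = 2713.5000/230.2500 = 11.7850 mm
θ = 55° = 0.959931 rad
V = θ·R_c·A = 0.959931·11.7850·230.2500 = 2604.773 mm³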